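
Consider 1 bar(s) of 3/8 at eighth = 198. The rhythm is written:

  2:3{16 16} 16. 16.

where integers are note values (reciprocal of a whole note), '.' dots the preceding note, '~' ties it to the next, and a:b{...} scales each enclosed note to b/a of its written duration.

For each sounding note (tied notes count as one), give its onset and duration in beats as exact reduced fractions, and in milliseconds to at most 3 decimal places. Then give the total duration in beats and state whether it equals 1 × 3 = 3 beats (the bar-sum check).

1) 0.0ms=0b +227.273ms=3/4b
2) 227.273ms=3/4b +227.273ms=3/4b
3) 454.545ms=3/2b +227.273ms=3/4b
4) 681.818ms=9/4b +227.273ms=3/4b
Σ=3b of 3 (198bpm 3/8) — PASS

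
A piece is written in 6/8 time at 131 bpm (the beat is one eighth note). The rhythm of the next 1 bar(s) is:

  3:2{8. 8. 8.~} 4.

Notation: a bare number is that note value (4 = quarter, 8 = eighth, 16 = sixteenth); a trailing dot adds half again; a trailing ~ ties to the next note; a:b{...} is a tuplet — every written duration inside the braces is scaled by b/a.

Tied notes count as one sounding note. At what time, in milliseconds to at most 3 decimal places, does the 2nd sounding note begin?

note 2 onset = 1b = 458.015ms

1. 0.0ms @ 0 + 458.015ms (1)
2. 458.015ms @ 1 + 458.015ms (1)
3. 916.031ms @ 2 + 1832.061ms (4)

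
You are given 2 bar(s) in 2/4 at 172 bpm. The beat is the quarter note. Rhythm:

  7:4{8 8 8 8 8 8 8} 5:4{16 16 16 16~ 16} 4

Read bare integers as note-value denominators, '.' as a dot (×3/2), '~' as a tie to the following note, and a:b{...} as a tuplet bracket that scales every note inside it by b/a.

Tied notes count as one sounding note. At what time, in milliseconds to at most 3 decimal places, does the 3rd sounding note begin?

note 3 onset = 4/7b = 199.336ms

1. 0.0ms @ 0 + 99.668ms (2/7)
2. 99.668ms @ 2/7 + 99.668ms (2/7)
3. 199.336ms @ 4/7 + 99.668ms (2/7)
4. 299.003ms @ 6/7 + 99.668ms (2/7)
5. 398.671ms @ 8/7 + 99.668ms (2/7)
6. 498.339ms @ 10/7 + 99.668ms (2/7)
7. 598.007ms @ 12/7 + 99.668ms (2/7)
8. 697.674ms @ 2 + 69.767ms (1/5)
9. 767.442ms @ 11/5 + 69.767ms (1/5)
10. 837.209ms @ 12/5 + 69.767ms (1/5)
11. 906.977ms @ 13/5 + 139.535ms (2/5)
12. 1046.512ms @ 3 + 348.837ms (1)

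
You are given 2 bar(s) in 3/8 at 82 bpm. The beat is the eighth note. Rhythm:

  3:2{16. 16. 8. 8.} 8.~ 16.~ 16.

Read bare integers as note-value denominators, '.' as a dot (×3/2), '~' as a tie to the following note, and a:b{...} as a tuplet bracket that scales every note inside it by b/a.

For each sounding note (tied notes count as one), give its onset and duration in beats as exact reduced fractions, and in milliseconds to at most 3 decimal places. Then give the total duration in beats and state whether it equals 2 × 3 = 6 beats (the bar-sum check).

1) 0.0ms=0b +365.854ms=1/2b
2) 365.854ms=1/2b +365.854ms=1/2b
3) 731.707ms=1b +731.707ms=1b
4) 1463.415ms=2b +731.707ms=1b
5) 2195.122ms=3b +2195.122ms=3b
Σ=6b of 6 (82bpm 3/8) — PASS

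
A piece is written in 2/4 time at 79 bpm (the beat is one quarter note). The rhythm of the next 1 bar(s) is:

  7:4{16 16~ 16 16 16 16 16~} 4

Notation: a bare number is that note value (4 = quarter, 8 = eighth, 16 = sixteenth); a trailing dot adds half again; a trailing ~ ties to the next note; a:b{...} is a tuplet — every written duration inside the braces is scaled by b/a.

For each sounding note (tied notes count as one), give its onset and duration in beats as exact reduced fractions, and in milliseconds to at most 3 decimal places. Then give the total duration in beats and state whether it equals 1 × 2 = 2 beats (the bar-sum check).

1) 0.0ms=0b +108.499ms=1/7b
2) 108.499ms=1/7b +216.998ms=2/7b
3) 325.497ms=3/7b +108.499ms=1/7b
4) 433.996ms=4/7b +108.499ms=1/7b
5) 542.495ms=5/7b +108.499ms=1/7b
6) 650.995ms=6/7b +867.993ms=8/7b
Σ=2b of 2 (79bpm 2/4) — PASS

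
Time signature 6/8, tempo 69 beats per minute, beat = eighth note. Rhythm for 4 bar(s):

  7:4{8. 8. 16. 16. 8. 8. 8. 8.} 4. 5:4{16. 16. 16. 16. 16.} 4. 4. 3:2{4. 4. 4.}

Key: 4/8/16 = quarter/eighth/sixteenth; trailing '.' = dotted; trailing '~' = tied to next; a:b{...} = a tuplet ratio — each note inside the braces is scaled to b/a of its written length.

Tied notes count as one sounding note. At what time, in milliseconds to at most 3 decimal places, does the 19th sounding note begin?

1. 0.0ms @ 0 + 745.342ms (6/7)
2. 745.342ms @ 6/7 + 745.342ms (6/7)
3. 1490.683ms @ 12/7 + 372.671ms (3/7)
4. 1863.354ms @ 15/7 + 372.671ms (3/7)
5. 2236.025ms @ 18/7 + 745.342ms (6/7)
6. 2981.366ms @ 24/7 + 745.342ms (6/7)
7. 3726.708ms @ 30/7 + 745.342ms (6/7)
8. 4472.05ms @ 36/7 + 745.342ms (6/7)
9. 5217.391ms @ 6 + 2608.696ms (3)
10. 7826.087ms @ 9 + 521.739ms (3/5)
11. 8347.826ms @ 48/5 + 521.739ms (3/5)
12. 8869.565ms @ 51/5 + 521.739ms (3/5)
13. 9391.304ms @ 54/5 + 521.739ms (3/5)
14. 9913.043ms @ 57/5 + 521.739ms (3/5)
15. 10434.783ms @ 12 + 2608.696ms (3)
16. 13043.478ms @ 15 + 2608.696ms (3)
17. 15652.174ms @ 18 + 1739.13ms (2)
18. 17391.304ms @ 20 + 1739.13ms (2)
19. 19130.435ms @ 22 + 1739.13ms (2)

note 19 onset = 22b = 19130.435ms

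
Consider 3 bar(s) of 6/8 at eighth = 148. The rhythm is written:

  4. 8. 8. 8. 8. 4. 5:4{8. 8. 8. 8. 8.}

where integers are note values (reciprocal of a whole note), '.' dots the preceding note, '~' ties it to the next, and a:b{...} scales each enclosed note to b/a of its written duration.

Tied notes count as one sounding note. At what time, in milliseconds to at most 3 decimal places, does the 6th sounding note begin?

note 6 onset = 9b = 3648.649ms

1. 0.0ms @ 0 + 1216.216ms (3)
2. 1216.216ms @ 3 + 608.108ms (3/2)
3. 1824.324ms @ 9/2 + 608.108ms (3/2)
4. 2432.432ms @ 6 + 608.108ms (3/2)
5. 3040.541ms @ 15/2 + 608.108ms (3/2)
6. 3648.649ms @ 9 + 1216.216ms (3)
7. 4864.865ms @ 12 + 486.486ms (6/5)
8. 5351.351ms @ 66/5 + 486.486ms (6/5)
9. 5837.838ms @ 72/5 + 486.486ms (6/5)
10. 6324.324ms @ 78/5 + 486.486ms (6/5)
11. 6810.811ms @ 84/5 + 486.486ms (6/5)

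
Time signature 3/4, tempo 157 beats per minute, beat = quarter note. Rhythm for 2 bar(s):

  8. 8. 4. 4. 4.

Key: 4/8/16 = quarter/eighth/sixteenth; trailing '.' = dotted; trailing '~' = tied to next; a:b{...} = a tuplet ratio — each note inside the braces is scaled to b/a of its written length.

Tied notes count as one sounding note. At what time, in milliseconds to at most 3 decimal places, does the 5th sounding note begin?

note 5 onset = 9/2b = 1719.745ms

1. 0.0ms @ 0 + 286.624ms (3/4)
2. 286.624ms @ 3/4 + 286.624ms (3/4)
3. 573.248ms @ 3/2 + 573.248ms (3/2)
4. 1146.497ms @ 3 + 573.248ms (3/2)
5. 1719.745ms @ 9/2 + 573.248ms (3/2)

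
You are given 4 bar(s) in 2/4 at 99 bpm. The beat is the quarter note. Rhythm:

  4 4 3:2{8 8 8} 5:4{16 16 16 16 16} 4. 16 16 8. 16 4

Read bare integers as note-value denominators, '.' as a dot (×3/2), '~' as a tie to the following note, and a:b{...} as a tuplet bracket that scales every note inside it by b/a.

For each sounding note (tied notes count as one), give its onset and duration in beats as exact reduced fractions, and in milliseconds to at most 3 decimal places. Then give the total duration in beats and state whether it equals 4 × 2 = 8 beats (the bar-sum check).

1) 0.0ms=0b +606.061ms=1b
2) 606.061ms=1b +606.061ms=1b
3) 1212.121ms=2b +202.02ms=1/3b
4) 1414.141ms=7/3b +202.02ms=1/3b
5) 1616.162ms=8/3b +202.02ms=1/3b
6) 1818.182ms=3b +121.212ms=1/5b
7) 1939.394ms=16/5b +121.212ms=1/5b
8) 2060.606ms=17/5b +121.212ms=1/5b
9) 2181.818ms=18/5b +121.212ms=1/5b
10) 2303.03ms=19/5b +121.212ms=1/5b
11) 2424.242ms=4b +909.091ms=3/2b
12) 3333.333ms=11/2b +151.515ms=1/4b
13) 3484.848ms=23/4b +151.515ms=1/4b
14) 3636.364ms=6b +454.545ms=3/4b
15) 4090.909ms=27/4b +151.515ms=1/4b
16) 4242.424ms=7b +606.061ms=1b
Σ=8b of 8 (99bpm 2/4) — PASS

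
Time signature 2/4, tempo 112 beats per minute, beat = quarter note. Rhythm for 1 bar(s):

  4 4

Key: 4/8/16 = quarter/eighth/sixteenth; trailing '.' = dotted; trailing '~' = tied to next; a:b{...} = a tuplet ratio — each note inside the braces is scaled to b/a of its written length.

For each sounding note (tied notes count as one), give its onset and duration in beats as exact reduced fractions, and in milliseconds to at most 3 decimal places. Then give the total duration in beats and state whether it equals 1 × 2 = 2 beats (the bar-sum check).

1) 0.0ms=0b +535.714ms=1b
2) 535.714ms=1b +535.714ms=1b
Σ=2b of 2 (112bpm 2/4) — PASS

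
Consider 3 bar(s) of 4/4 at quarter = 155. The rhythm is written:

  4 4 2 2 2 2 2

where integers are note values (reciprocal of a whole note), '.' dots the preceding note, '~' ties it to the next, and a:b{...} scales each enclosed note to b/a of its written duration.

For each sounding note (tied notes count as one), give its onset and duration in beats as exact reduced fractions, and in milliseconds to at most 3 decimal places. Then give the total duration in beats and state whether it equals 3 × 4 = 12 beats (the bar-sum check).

1) 0.0ms=0b +387.097ms=1b
2) 387.097ms=1b +387.097ms=1b
3) 774.194ms=2b +774.194ms=2b
4) 1548.387ms=4b +774.194ms=2b
5) 2322.581ms=6b +774.194ms=2b
6) 3096.774ms=8b +774.194ms=2b
7) 3870.968ms=10b +774.194ms=2b
Σ=12b of 12 (155bpm 4/4) — PASS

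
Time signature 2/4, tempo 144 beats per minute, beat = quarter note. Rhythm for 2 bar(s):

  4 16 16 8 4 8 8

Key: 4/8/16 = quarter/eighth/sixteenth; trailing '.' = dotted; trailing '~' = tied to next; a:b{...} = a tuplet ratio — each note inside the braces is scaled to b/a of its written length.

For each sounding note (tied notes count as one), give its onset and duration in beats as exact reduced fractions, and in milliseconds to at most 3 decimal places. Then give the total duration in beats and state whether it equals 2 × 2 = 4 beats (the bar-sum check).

1) 0.0ms=0b +416.667ms=1b
2) 416.667ms=1b +104.167ms=1/4b
3) 520.833ms=5/4b +104.167ms=1/4b
4) 625.0ms=3/2b +208.333ms=1/2b
5) 833.333ms=2b +416.667ms=1b
6) 1250.0ms=3b +208.333ms=1/2b
7) 1458.333ms=7/2b +208.333ms=1/2b
Σ=4b of 4 (144bpm 2/4) — PASS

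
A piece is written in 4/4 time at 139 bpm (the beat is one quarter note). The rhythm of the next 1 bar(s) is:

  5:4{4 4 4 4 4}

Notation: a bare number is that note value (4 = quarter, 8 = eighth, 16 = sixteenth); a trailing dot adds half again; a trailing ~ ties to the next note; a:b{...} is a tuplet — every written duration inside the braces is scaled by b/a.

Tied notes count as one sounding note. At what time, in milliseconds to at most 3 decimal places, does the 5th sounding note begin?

note 5 onset = 16/5b = 1381.295ms

1. 0.0ms @ 0 + 345.324ms (4/5)
2. 345.324ms @ 4/5 + 345.324ms (4/5)
3. 690.647ms @ 8/5 + 345.324ms (4/5)
4. 1035.971ms @ 12/5 + 345.324ms (4/5)
5. 1381.295ms @ 16/5 + 345.324ms (4/5)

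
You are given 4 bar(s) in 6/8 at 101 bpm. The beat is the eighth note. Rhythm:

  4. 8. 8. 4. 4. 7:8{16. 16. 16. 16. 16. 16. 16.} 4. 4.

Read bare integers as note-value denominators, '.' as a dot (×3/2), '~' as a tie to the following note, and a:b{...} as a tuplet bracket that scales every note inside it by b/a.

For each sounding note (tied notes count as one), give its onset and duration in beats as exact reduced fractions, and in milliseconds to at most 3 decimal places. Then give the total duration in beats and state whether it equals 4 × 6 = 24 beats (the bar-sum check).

1) 0.0ms=0b +1782.178ms=3b
2) 1782.178ms=3b +891.089ms=3/2b
3) 2673.267ms=9/2b +891.089ms=3/2b
4) 3564.356ms=6b +1782.178ms=3b
5) 5346.535ms=9b +1782.178ms=3b
6) 7128.713ms=12b +509.194ms=6/7b
7) 7637.907ms=90/7b +509.194ms=6/7b
8) 8147.1ms=96/7b +509.194ms=6/7b
9) 8656.294ms=102/7b +509.194ms=6/7b
10) 9165.488ms=108/7b +509.194ms=6/7b
11) 9674.682ms=114/7b +509.194ms=6/7b
12) 10183.876ms=120/7b +509.194ms=6/7b
13) 10693.069ms=18b +1782.178ms=3b
14) 12475.248ms=21b +1782.178ms=3b
Σ=24b of 24 (101bpm 6/8) — PASS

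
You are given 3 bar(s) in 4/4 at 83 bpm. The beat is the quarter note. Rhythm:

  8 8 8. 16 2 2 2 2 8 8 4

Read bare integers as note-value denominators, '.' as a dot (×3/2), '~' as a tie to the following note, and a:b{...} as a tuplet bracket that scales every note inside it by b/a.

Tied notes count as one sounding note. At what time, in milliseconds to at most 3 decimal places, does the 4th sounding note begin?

1. 0.0ms @ 0 + 361.446ms (1/2)
2. 361.446ms @ 1/2 + 361.446ms (1/2)
3. 722.892ms @ 1 + 542.169ms (3/4)
4. 1265.06ms @ 7/4 + 180.723ms (1/4)
5. 1445.783ms @ 2 + 1445.783ms (2)
6. 2891.566ms @ 4 + 1445.783ms (2)
7. 4337.349ms @ 6 + 1445.783ms (2)
8. 5783.133ms @ 8 + 1445.783ms (2)
9. 7228.916ms @ 10 + 361.446ms (1/2)
10. 7590.361ms @ 21/2 + 361.446ms (1/2)
11. 7951.807ms @ 11 + 722.892ms (1)

note 4 onset = 7/4b = 1265.06ms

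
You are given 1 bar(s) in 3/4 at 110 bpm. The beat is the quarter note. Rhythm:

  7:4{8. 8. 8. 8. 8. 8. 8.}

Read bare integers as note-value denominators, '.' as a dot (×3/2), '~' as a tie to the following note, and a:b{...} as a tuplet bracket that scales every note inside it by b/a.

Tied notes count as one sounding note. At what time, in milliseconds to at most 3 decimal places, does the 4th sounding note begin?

note 4 onset = 9/7b = 701.299ms

1. 0.0ms @ 0 + 233.766ms (3/7)
2. 233.766ms @ 3/7 + 233.766ms (3/7)
3. 467.532ms @ 6/7 + 233.766ms (3/7)
4. 701.299ms @ 9/7 + 233.766ms (3/7)
5. 935.065ms @ 12/7 + 233.766ms (3/7)
6. 1168.831ms @ 15/7 + 233.766ms (3/7)
7. 1402.597ms @ 18/7 + 233.766ms (3/7)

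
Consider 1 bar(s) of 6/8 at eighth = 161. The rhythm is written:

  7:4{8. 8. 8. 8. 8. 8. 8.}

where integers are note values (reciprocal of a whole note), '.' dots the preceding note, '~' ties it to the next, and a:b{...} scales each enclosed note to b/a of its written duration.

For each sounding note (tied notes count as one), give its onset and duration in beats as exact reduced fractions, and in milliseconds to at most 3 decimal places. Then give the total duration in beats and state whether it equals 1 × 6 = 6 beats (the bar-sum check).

1) 0.0ms=0b +319.432ms=6/7b
2) 319.432ms=6/7b +319.432ms=6/7b
3) 638.864ms=12/7b +319.432ms=6/7b
4) 958.296ms=18/7b +319.432ms=6/7b
5) 1277.728ms=24/7b +319.432ms=6/7b
6) 1597.161ms=30/7b +319.432ms=6/7b
7) 1916.593ms=36/7b +319.432ms=6/7b
Σ=6b of 6 (161bpm 6/8) — PASS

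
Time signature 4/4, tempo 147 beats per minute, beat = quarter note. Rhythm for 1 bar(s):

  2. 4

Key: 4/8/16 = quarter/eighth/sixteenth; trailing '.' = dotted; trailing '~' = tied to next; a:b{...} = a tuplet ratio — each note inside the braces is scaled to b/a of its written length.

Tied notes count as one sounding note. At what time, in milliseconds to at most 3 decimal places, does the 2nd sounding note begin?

note 2 onset = 3b = 1224.49ms

1. 0.0ms @ 0 + 1224.49ms (3)
2. 1224.49ms @ 3 + 408.163ms (1)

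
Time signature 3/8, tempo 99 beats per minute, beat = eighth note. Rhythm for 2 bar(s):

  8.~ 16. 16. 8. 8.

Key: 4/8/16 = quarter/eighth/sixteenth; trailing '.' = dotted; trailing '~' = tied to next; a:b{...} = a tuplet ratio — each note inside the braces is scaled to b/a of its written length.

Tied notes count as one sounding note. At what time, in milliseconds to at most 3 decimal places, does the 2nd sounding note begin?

note 2 onset = 9/4b = 1363.636ms

1. 0.0ms @ 0 + 1363.636ms (9/4)
2. 1363.636ms @ 9/4 + 454.545ms (3/4)
3. 1818.182ms @ 3 + 909.091ms (3/2)
4. 2727.273ms @ 9/2 + 909.091ms (3/2)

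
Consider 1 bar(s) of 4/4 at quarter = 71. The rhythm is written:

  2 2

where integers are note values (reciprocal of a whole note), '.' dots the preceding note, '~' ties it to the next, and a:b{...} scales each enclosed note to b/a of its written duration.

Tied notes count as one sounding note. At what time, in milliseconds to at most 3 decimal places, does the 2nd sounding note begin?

1. 0.0ms @ 0 + 1690.141ms (2)
2. 1690.141ms @ 2 + 1690.141ms (2)

note 2 onset = 2b = 1690.141ms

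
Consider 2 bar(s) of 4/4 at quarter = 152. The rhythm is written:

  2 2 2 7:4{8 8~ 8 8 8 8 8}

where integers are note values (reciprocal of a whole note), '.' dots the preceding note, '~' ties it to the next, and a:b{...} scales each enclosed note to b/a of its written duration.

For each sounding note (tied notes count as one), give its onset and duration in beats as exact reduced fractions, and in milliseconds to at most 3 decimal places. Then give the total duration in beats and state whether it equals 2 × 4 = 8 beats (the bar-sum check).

1) 0.0ms=0b +789.474ms=2b
2) 789.474ms=2b +789.474ms=2b
3) 1578.947ms=4b +789.474ms=2b
4) 2368.421ms=6b +112.782ms=2/7b
5) 2481.203ms=44/7b +225.564ms=4/7b
6) 2706.767ms=48/7b +112.782ms=2/7b
7) 2819.549ms=50/7b +112.782ms=2/7b
8) 2932.331ms=52/7b +112.782ms=2/7b
9) 3045.113ms=54/7b +112.782ms=2/7b
Σ=8b of 8 (152bpm 4/4) — PASS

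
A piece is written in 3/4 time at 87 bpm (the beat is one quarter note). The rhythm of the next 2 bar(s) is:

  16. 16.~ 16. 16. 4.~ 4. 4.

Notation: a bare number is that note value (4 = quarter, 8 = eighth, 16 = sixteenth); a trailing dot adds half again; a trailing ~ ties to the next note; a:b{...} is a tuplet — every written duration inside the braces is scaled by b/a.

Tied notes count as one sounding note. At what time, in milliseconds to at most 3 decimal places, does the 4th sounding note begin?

note 4 onset = 3/2b = 1034.483ms

1. 0.0ms @ 0 + 258.621ms (3/8)
2. 258.621ms @ 3/8 + 517.241ms (3/4)
3. 775.862ms @ 9/8 + 258.621ms (3/8)
4. 1034.483ms @ 3/2 + 2068.966ms (3)
5. 3103.448ms @ 9/2 + 1034.483ms (3/2)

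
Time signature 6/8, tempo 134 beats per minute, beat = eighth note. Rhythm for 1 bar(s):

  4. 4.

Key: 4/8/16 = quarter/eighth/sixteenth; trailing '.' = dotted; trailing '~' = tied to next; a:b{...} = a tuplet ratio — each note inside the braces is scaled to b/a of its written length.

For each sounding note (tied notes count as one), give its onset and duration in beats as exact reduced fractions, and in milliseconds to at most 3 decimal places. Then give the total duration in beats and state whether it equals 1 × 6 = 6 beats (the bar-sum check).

1) 0.0ms=0b +1343.284ms=3b
2) 1343.284ms=3b +1343.284ms=3b
Σ=6b of 6 (134bpm 6/8) — PASS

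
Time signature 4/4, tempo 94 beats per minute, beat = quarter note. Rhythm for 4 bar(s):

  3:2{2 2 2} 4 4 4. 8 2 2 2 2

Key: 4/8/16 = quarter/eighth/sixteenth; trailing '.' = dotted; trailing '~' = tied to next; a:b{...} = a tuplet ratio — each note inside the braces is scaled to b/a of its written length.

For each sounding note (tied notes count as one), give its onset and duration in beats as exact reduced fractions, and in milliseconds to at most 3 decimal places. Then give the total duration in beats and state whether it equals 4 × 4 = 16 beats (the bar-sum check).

1) 0.0ms=0b +851.064ms=4/3b
2) 851.064ms=4/3b +851.064ms=4/3b
3) 1702.128ms=8/3b +851.064ms=4/3b
4) 2553.191ms=4b +638.298ms=1b
5) 3191.489ms=5b +638.298ms=1b
6) 3829.787ms=6b +957.447ms=3/2b
7) 4787.234ms=15/2b +319.149ms=1/2b
8) 5106.383ms=8b +1276.596ms=2b
9) 6382.979ms=10b +1276.596ms=2b
10) 7659.574ms=12b +1276.596ms=2b
11) 8936.17ms=14b +1276.596ms=2b
Σ=16b of 16 (94bpm 4/4) — PASS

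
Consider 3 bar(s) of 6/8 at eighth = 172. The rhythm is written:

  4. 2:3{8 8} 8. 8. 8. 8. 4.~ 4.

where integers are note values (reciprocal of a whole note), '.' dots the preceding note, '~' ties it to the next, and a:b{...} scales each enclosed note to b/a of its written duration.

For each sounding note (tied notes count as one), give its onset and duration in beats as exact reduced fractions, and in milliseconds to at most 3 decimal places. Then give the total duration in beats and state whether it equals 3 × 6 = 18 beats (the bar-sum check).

1) 0.0ms=0b +1046.512ms=3b
2) 1046.512ms=3b +523.256ms=3/2b
3) 1569.767ms=9/2b +523.256ms=3/2b
4) 2093.023ms=6b +523.256ms=3/2b
5) 2616.279ms=15/2b +523.256ms=3/2b
6) 3139.535ms=9b +523.256ms=3/2b
7) 3662.791ms=21/2b +523.256ms=3/2b
8) 4186.047ms=12b +2093.023ms=6b
Σ=18b of 18 (172bpm 6/8) — PASS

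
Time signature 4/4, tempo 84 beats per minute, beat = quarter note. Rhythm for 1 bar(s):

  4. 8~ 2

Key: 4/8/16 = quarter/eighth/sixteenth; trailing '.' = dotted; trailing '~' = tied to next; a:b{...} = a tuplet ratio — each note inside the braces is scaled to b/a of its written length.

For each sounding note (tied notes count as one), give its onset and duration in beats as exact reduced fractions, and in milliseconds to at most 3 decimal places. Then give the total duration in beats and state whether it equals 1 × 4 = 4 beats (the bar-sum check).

1) 0.0ms=0b +1071.429ms=3/2b
2) 1071.429ms=3/2b +1785.714ms=5/2b
Σ=4b of 4 (84bpm 4/4) — PASS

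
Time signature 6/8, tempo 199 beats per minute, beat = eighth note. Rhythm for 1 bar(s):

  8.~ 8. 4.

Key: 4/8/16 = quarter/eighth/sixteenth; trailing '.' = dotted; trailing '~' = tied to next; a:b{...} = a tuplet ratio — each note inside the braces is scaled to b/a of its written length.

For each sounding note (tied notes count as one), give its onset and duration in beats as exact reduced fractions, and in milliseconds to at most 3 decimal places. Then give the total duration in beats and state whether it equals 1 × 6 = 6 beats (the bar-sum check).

1) 0.0ms=0b +904.523ms=3b
2) 904.523ms=3b +904.523ms=3b
Σ=6b of 6 (199bpm 6/8) — PASS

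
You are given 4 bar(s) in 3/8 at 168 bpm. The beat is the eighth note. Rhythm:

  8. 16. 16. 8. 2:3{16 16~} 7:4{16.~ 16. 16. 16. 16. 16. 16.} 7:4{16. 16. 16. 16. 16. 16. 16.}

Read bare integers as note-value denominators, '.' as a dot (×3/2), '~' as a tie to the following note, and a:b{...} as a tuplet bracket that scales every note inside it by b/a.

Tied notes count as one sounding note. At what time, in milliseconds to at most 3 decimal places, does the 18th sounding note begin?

note 18 onset = 81/7b = 4132.653ms

1. 0.0ms @ 0 + 535.714ms (3/2)
2. 535.714ms @ 3/2 + 267.857ms (3/4)
3. 803.571ms @ 9/4 + 267.857ms (3/4)
4. 1071.429ms @ 3 + 535.714ms (3/2)
5. 1607.143ms @ 9/2 + 267.857ms (3/4)
6. 1875.0ms @ 21/4 + 573.98ms (45/28)
7. 2448.98ms @ 48/7 + 153.061ms (3/7)
8. 2602.041ms @ 51/7 + 153.061ms (3/7)
9. 2755.102ms @ 54/7 + 153.061ms (3/7)
10. 2908.163ms @ 57/7 + 153.061ms (3/7)
11. 3061.224ms @ 60/7 + 153.061ms (3/7)
12. 3214.286ms @ 9 + 153.061ms (3/7)
13. 3367.347ms @ 66/7 + 153.061ms (3/7)
14. 3520.408ms @ 69/7 + 153.061ms (3/7)
15. 3673.469ms @ 72/7 + 153.061ms (3/7)
16. 3826.531ms @ 75/7 + 153.061ms (3/7)
17. 3979.592ms @ 78/7 + 153.061ms (3/7)
18. 4132.653ms @ 81/7 + 153.061ms (3/7)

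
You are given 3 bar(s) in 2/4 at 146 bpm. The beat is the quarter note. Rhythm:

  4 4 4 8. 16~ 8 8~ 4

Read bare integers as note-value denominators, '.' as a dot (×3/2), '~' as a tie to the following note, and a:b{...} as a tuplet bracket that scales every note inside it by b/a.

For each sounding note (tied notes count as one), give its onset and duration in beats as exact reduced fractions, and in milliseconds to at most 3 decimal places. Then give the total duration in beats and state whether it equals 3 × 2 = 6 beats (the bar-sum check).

1) 0.0ms=0b +410.959ms=1b
2) 410.959ms=1b +410.959ms=1b
3) 821.918ms=2b +410.959ms=1b
4) 1232.877ms=3b +308.219ms=3/4b
5) 1541.096ms=15/4b +308.219ms=3/4b
6) 1849.315ms=9/2b +616.438ms=3/2b
Σ=6b of 6 (146bpm 2/4) — PASS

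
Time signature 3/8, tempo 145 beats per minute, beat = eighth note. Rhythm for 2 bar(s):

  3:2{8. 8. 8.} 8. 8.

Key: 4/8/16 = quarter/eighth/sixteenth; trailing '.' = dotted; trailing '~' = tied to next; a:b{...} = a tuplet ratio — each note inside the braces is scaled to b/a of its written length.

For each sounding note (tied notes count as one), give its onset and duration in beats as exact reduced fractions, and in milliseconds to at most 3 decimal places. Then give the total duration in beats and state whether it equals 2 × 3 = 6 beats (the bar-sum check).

1) 0.0ms=0b +413.793ms=1b
2) 413.793ms=1b +413.793ms=1b
3) 827.586ms=2b +413.793ms=1b
4) 1241.379ms=3b +620.69ms=3/2b
5) 1862.069ms=9/2b +620.69ms=3/2b
Σ=6b of 6 (145bpm 3/8) — PASS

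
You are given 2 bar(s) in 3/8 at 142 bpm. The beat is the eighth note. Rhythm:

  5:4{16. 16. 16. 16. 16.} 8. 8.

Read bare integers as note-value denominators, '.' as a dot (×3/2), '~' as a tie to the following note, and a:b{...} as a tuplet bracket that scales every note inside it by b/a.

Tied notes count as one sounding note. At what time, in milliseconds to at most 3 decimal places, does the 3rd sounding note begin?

note 3 onset = 6/5b = 507.042ms

1. 0.0ms @ 0 + 253.521ms (3/5)
2. 253.521ms @ 3/5 + 253.521ms (3/5)
3. 507.042ms @ 6/5 + 253.521ms (3/5)
4. 760.563ms @ 9/5 + 253.521ms (3/5)
5. 1014.085ms @ 12/5 + 253.521ms (3/5)
6. 1267.606ms @ 3 + 633.803ms (3/2)
7. 1901.408ms @ 9/2 + 633.803ms (3/2)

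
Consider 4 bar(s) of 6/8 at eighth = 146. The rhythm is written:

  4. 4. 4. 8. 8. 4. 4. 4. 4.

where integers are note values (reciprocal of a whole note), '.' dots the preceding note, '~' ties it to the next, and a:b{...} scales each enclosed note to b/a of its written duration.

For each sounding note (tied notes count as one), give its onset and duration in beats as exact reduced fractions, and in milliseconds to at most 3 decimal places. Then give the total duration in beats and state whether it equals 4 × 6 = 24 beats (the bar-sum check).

1) 0.0ms=0b +1232.877ms=3b
2) 1232.877ms=3b +1232.877ms=3b
3) 2465.753ms=6b +1232.877ms=3b
4) 3698.63ms=9b +616.438ms=3/2b
5) 4315.068ms=21/2b +616.438ms=3/2b
6) 4931.507ms=12b +1232.877ms=3b
7) 6164.384ms=15b +1232.877ms=3b
8) 7397.26ms=18b +1232.877ms=3b
9) 8630.137ms=21b +1232.877ms=3b
Σ=24b of 24 (146bpm 6/8) — PASS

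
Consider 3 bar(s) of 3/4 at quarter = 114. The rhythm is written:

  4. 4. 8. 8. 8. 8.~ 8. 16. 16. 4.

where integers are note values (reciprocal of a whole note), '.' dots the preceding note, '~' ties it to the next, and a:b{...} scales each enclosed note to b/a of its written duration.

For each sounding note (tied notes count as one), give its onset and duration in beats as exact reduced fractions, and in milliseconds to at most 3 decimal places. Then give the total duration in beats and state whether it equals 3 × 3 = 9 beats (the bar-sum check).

1) 0.0ms=0b +789.474ms=3/2b
2) 789.474ms=3/2b +789.474ms=3/2b
3) 1578.947ms=3b +394.737ms=3/4b
4) 1973.684ms=15/4b +394.737ms=3/4b
5) 2368.421ms=9/2b +394.737ms=3/4b
6) 2763.158ms=21/4b +789.474ms=3/2b
7) 3552.632ms=27/4b +197.368ms=3/8b
8) 3750.0ms=57/8b +197.368ms=3/8b
9) 3947.368ms=15/2b +789.474ms=3/2b
Σ=9b of 9 (114bpm 3/4) — PASS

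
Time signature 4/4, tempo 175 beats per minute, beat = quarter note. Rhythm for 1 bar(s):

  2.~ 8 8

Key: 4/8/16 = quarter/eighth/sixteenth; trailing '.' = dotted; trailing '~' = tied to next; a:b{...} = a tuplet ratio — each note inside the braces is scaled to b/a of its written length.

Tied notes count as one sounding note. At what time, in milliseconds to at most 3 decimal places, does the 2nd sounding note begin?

1. 0.0ms @ 0 + 1200.0ms (7/2)
2. 1200.0ms @ 7/2 + 171.429ms (1/2)

note 2 onset = 7/2b = 1200.0ms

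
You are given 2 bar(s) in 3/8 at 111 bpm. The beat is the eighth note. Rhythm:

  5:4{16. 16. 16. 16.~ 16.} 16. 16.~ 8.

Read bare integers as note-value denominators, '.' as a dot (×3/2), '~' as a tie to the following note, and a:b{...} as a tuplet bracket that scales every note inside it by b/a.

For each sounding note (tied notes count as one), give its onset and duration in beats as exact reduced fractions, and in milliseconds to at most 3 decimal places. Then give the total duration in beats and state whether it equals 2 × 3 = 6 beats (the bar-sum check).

1) 0.0ms=0b +324.324ms=3/5b
2) 324.324ms=3/5b +324.324ms=3/5b
3) 648.649ms=6/5b +324.324ms=3/5b
4) 972.973ms=9/5b +648.649ms=6/5b
5) 1621.622ms=3b +405.405ms=3/4b
6) 2027.027ms=15/4b +1216.216ms=9/4b
Σ=6b of 6 (111bpm 3/8) — PASS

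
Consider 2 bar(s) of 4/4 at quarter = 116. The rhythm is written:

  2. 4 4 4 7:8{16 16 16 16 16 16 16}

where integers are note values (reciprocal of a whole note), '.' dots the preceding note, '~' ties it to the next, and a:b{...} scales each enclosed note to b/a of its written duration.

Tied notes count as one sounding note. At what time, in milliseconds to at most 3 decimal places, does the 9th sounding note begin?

1. 0.0ms @ 0 + 1551.724ms (3)
2. 1551.724ms @ 3 + 517.241ms (1)
3. 2068.966ms @ 4 + 517.241ms (1)
4. 2586.207ms @ 5 + 517.241ms (1)
5. 3103.448ms @ 6 + 147.783ms (2/7)
6. 3251.232ms @ 44/7 + 147.783ms (2/7)
7. 3399.015ms @ 46/7 + 147.783ms (2/7)
8. 3546.798ms @ 48/7 + 147.783ms (2/7)
9. 3694.581ms @ 50/7 + 147.783ms (2/7)
10. 3842.365ms @ 52/7 + 147.783ms (2/7)
11. 3990.148ms @ 54/7 + 147.783ms (2/7)

note 9 onset = 50/7b = 3694.581ms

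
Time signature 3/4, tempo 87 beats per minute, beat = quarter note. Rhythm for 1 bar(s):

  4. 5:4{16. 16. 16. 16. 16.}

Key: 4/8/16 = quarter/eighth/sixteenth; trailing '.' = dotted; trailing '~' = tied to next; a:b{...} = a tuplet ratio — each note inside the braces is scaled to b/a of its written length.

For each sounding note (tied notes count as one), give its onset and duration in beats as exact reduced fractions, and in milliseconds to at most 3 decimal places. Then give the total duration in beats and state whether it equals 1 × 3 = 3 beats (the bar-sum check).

1) 0.0ms=0b +1034.483ms=3/2b
2) 1034.483ms=3/2b +206.897ms=3/10b
3) 1241.379ms=9/5b +206.897ms=3/10b
4) 1448.276ms=21/10b +206.897ms=3/10b
5) 1655.172ms=12/5b +206.897ms=3/10b
6) 1862.069ms=27/10b +206.897ms=3/10b
Σ=3b of 3 (87bpm 3/4) — PASS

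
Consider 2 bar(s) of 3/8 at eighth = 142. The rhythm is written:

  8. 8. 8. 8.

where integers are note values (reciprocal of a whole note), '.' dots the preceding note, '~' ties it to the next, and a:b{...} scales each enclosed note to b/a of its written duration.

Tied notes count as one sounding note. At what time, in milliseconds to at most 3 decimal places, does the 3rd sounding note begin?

note 3 onset = 3b = 1267.606ms

1. 0.0ms @ 0 + 633.803ms (3/2)
2. 633.803ms @ 3/2 + 633.803ms (3/2)
3. 1267.606ms @ 3 + 633.803ms (3/2)
4. 1901.408ms @ 9/2 + 633.803ms (3/2)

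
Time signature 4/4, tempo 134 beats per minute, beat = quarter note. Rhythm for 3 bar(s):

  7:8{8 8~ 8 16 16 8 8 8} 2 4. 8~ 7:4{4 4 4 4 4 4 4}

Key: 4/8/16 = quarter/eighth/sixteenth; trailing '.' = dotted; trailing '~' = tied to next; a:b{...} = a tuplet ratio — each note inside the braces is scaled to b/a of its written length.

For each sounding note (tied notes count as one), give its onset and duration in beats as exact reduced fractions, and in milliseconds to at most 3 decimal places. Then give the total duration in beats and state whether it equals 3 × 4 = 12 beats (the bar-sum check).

1) 0.0ms=0b +255.864ms=4/7b
2) 255.864ms=4/7b +511.727ms=8/7b
3) 767.591ms=12/7b +127.932ms=2/7b
4) 895.522ms=2b +127.932ms=2/7b
5) 1023.454ms=16/7b +255.864ms=4/7b
6) 1279.318ms=20/7b +255.864ms=4/7b
7) 1535.181ms=24/7b +255.864ms=4/7b
8) 1791.045ms=4b +895.522ms=2b
9) 2686.567ms=6b +671.642ms=3/2b
10) 3358.209ms=15/2b +479.744ms=15/14b
11) 3837.953ms=60/7b +255.864ms=4/7b
12) 4093.817ms=64/7b +255.864ms=4/7b
13) 4349.68ms=68/7b +255.864ms=4/7b
14) 4605.544ms=72/7b +255.864ms=4/7b
15) 4861.407ms=76/7b +255.864ms=4/7b
16) 5117.271ms=80/7b +255.864ms=4/7b
Σ=12b of 12 (134bpm 4/4) — PASS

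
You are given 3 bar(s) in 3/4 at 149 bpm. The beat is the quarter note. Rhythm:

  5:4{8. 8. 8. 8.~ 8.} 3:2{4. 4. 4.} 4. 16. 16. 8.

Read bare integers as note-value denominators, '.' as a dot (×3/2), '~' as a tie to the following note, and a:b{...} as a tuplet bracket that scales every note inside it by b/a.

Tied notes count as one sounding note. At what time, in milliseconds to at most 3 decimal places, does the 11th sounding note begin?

note 11 onset = 33/4b = 3322.148ms

1. 0.0ms @ 0 + 241.611ms (3/5)
2. 241.611ms @ 3/5 + 241.611ms (3/5)
3. 483.221ms @ 6/5 + 241.611ms (3/5)
4. 724.832ms @ 9/5 + 483.221ms (6/5)
5. 1208.054ms @ 3 + 402.685ms (1)
6. 1610.738ms @ 4 + 402.685ms (1)
7. 2013.423ms @ 5 + 402.685ms (1)
8. 2416.107ms @ 6 + 604.027ms (3/2)
9. 3020.134ms @ 15/2 + 151.007ms (3/8)
10. 3171.141ms @ 63/8 + 151.007ms (3/8)
11. 3322.148ms @ 33/4 + 302.013ms (3/4)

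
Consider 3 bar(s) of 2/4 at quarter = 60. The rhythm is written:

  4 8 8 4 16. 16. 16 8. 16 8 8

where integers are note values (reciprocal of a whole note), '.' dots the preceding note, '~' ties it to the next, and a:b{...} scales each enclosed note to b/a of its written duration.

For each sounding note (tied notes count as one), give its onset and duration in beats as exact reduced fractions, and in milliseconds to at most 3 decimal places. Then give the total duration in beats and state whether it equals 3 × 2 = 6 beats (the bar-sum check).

1) 0.0ms=0b +1000.0ms=1b
2) 1000.0ms=1b +500.0ms=1/2b
3) 1500.0ms=3/2b +500.0ms=1/2b
4) 2000.0ms=2b +1000.0ms=1b
5) 3000.0ms=3b +375.0ms=3/8b
6) 3375.0ms=27/8b +375.0ms=3/8b
7) 3750.0ms=15/4b +250.0ms=1/4b
8) 4000.0ms=4b +750.0ms=3/4b
9) 4750.0ms=19/4b +250.0ms=1/4b
10) 5000.0ms=5b +500.0ms=1/2b
11) 5500.0ms=11/2b +500.0ms=1/2b
Σ=6b of 6 (60bpm 2/4) — PASS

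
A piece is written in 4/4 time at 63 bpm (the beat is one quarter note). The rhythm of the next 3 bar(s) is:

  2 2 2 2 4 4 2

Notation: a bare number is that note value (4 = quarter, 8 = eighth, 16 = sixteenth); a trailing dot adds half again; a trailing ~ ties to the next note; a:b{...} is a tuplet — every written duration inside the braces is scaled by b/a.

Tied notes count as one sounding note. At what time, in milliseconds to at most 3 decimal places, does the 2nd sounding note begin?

note 2 onset = 2b = 1904.762ms

1. 0.0ms @ 0 + 1904.762ms (2)
2. 1904.762ms @ 2 + 1904.762ms (2)
3. 3809.524ms @ 4 + 1904.762ms (2)
4. 5714.286ms @ 6 + 1904.762ms (2)
5. 7619.048ms @ 8 + 952.381ms (1)
6. 8571.429ms @ 9 + 952.381ms (1)
7. 9523.81ms @ 10 + 1904.762ms (2)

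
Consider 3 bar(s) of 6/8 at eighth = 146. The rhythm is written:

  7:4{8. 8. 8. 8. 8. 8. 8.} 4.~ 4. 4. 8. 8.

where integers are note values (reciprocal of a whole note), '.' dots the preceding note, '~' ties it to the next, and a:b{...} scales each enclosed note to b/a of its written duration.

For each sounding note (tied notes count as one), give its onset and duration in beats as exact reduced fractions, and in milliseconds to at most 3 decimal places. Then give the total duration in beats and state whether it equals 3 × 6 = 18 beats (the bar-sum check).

1) 0.0ms=0b +352.25ms=6/7b
2) 352.25ms=6/7b +352.25ms=6/7b
3) 704.501ms=12/7b +352.25ms=6/7b
4) 1056.751ms=18/7b +352.25ms=6/7b
5) 1409.002ms=24/7b +352.25ms=6/7b
6) 1761.252ms=30/7b +352.25ms=6/7b
7) 2113.503ms=36/7b +352.25ms=6/7b
8) 2465.753ms=6b +2465.753ms=6b
9) 4931.507ms=12b +1232.877ms=3b
10) 6164.384ms=15b +616.438ms=3/2b
11) 6780.822ms=33/2b +616.438ms=3/2b
Σ=18b of 18 (146bpm 6/8) — PASS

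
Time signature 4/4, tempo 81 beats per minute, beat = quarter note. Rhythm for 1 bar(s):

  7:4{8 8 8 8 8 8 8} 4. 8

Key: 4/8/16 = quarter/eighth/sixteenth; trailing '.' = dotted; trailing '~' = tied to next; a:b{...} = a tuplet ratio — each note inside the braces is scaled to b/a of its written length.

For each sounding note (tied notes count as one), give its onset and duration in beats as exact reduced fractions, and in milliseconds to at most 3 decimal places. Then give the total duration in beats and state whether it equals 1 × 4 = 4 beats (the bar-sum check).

1) 0.0ms=0b +211.64ms=2/7b
2) 211.64ms=2/7b +211.64ms=2/7b
3) 423.28ms=4/7b +211.64ms=2/7b
4) 634.921ms=6/7b +211.64ms=2/7b
5) 846.561ms=8/7b +211.64ms=2/7b
6) 1058.201ms=10/7b +211.64ms=2/7b
7) 1269.841ms=12/7b +211.64ms=2/7b
8) 1481.481ms=2b +1111.111ms=3/2b
9) 2592.593ms=7/2b +370.37ms=1/2b
Σ=4b of 4 (81bpm 4/4) — PASS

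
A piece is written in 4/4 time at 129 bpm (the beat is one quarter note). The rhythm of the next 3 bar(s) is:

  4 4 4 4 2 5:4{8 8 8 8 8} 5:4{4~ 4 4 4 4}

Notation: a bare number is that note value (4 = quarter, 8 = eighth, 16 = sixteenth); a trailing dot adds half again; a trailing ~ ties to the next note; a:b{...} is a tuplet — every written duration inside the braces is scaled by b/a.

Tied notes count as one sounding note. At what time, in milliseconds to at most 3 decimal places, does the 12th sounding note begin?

1. 0.0ms @ 0 + 465.116ms (1)
2. 465.116ms @ 1 + 465.116ms (1)
3. 930.233ms @ 2 + 465.116ms (1)
4. 1395.349ms @ 3 + 465.116ms (1)
5. 1860.465ms @ 4 + 930.233ms (2)
6. 2790.698ms @ 6 + 186.047ms (2/5)
7. 2976.744ms @ 32/5 + 186.047ms (2/5)
8. 3162.791ms @ 34/5 + 186.047ms (2/5)
9. 3348.837ms @ 36/5 + 186.047ms (2/5)
10. 3534.884ms @ 38/5 + 186.047ms (2/5)
11. 3720.93ms @ 8 + 744.186ms (8/5)
12. 4465.116ms @ 48/5 + 372.093ms (4/5)
13. 4837.209ms @ 52/5 + 372.093ms (4/5)
14. 5209.302ms @ 56/5 + 372.093ms (4/5)

note 12 onset = 48/5b = 4465.116ms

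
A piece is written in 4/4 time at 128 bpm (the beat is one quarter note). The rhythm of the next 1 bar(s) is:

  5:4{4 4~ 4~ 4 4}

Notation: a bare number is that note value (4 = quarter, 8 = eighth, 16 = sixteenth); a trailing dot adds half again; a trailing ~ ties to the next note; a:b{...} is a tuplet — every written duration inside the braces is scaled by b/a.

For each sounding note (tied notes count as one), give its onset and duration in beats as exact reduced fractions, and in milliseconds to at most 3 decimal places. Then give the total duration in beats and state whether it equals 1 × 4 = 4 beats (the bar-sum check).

1) 0.0ms=0b +375.0ms=4/5b
2) 375.0ms=4/5b +1125.0ms=12/5b
3) 1500.0ms=16/5b +375.0ms=4/5b
Σ=4b of 4 (128bpm 4/4) — PASS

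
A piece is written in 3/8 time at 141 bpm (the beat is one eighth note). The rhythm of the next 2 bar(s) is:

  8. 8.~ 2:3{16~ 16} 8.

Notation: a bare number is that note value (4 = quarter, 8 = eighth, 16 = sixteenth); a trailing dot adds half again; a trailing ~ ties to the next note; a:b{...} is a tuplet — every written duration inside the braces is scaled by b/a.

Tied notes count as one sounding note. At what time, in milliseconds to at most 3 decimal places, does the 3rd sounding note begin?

1. 0.0ms @ 0 + 638.298ms (3/2)
2. 638.298ms @ 3/2 + 1276.596ms (3)
3. 1914.894ms @ 9/2 + 638.298ms (3/2)

note 3 onset = 9/2b = 1914.894ms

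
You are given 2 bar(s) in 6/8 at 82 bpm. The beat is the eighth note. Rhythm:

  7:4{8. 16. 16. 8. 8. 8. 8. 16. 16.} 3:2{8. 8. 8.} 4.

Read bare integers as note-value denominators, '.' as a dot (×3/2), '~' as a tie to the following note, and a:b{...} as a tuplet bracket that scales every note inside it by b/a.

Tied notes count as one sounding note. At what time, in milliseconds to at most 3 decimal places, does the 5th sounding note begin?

1. 0.0ms @ 0 + 627.178ms (6/7)
2. 627.178ms @ 6/7 + 313.589ms (3/7)
3. 940.767ms @ 9/7 + 313.589ms (3/7)
4. 1254.355ms @ 12/7 + 627.178ms (6/7)
5. 1881.533ms @ 18/7 + 627.178ms (6/7)
6. 2508.711ms @ 24/7 + 627.178ms (6/7)
7. 3135.889ms @ 30/7 + 627.178ms (6/7)
8. 3763.066ms @ 36/7 + 313.589ms (3/7)
9. 4076.655ms @ 39/7 + 313.589ms (3/7)
10. 4390.244ms @ 6 + 731.707ms (1)
11. 5121.951ms @ 7 + 731.707ms (1)
12. 5853.659ms @ 8 + 731.707ms (1)
13. 6585.366ms @ 9 + 2195.122ms (3)

note 5 onset = 18/7b = 1881.533ms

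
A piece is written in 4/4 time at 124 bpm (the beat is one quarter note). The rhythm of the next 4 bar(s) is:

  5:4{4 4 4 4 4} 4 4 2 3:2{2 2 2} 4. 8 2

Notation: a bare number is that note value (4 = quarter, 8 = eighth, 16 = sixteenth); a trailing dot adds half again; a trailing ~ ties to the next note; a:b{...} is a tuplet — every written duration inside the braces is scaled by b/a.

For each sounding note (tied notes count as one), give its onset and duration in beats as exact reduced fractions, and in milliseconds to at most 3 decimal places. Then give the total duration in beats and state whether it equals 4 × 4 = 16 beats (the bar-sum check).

1) 0.0ms=0b +387.097ms=4/5b
2) 387.097ms=4/5b +387.097ms=4/5b
3) 774.194ms=8/5b +387.097ms=4/5b
4) 1161.29ms=12/5b +387.097ms=4/5b
5) 1548.387ms=16/5b +387.097ms=4/5b
6) 1935.484ms=4b +483.871ms=1b
7) 2419.355ms=5b +483.871ms=1b
8) 2903.226ms=6b +967.742ms=2b
9) 3870.968ms=8b +645.161ms=4/3b
10) 4516.129ms=28/3b +645.161ms=4/3b
11) 5161.29ms=32/3b +645.161ms=4/3b
12) 5806.452ms=12b +725.806ms=3/2b
13) 6532.258ms=27/2b +241.935ms=1/2b
14) 6774.194ms=14b +967.742ms=2b
Σ=16b of 16 (124bpm 4/4) — PASS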